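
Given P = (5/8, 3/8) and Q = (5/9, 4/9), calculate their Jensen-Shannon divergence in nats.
0.0025 nats

Jensen-Shannon divergence is:
JSD(P||Q) = 0.5 × D_KL(P||M) + 0.5 × D_KL(Q||M)
where M = 0.5 × (P + Q) is the mixture distribution.

M = 0.5 × (5/8, 3/8) + 0.5 × (5/9, 4/9) = (0.590278, 0.409722)

D_KL(P||M) = 0.0025 nats
D_KL(Q||M) = 0.0025 nats

JSD(P||Q) = 0.5 × 0.0025 + 0.5 × 0.0025 = 0.0025 nats

Unlike KL divergence, JSD is symmetric and bounded: 0 ≤ JSD ≤ log(2).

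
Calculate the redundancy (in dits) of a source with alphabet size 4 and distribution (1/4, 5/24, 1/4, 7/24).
0.0030 dits

Redundancy measures how far a source is from maximum entropy:
R = H_max - H(X)

Maximum entropy for 4 symbols: H_max = log_10(4) = 0.6021 dits
Actual entropy: H(X) = 0.5990 dits
Redundancy: R = 0.6021 - 0.5990 = 0.0030 dits

This redundancy represents potential for compression: the source could be compressed by 0.0030 dits per symbol.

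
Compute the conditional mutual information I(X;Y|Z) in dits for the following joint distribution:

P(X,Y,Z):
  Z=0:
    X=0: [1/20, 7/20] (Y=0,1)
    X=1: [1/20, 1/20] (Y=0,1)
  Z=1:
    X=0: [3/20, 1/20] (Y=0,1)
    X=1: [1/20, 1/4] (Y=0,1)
0.0517 dits

Conditional mutual information: I(X;Y|Z) = H(X|Z) + H(Y|Z) - H(X,Y|Z)

H(Z) = 0.3010
H(X,Z) = 0.5558 → H(X|Z) = 0.2548
H(Y,Z) = 0.5558 → H(Y|Z) = 0.2548
H(X,Y,Z) = 0.7589 → H(X,Y|Z) = 0.4579

I(X;Y|Z) = 0.2548 + 0.2548 - 0.4579 = 0.0517 dits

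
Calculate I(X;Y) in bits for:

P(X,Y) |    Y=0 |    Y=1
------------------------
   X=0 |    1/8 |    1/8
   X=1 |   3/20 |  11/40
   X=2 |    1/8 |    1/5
0.0105 bits

Mutual information: I(X;Y) = H(X) + H(Y) - H(X,Y)

Marginals:
P(X) = (1/4, 17/40, 13/40), H(X) = 1.5516 bits
P(Y) = (2/5, 3/5), H(Y) = 0.9710 bits

Joint entropy: H(X,Y) = 2.5121 bits

I(X;Y) = 1.5516 + 0.9710 - 2.5121 = 0.0105 bits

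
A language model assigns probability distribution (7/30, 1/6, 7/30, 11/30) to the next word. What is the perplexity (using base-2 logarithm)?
3.8406

Perplexity is 2^H (or exp(H) for natural log).

First, H = -Σ p log p = 1.9413 bits
Perplexity = 2^1.9413 = 3.8406

Interpretation: The model's uncertainty is equivalent to choosing uniformly among 3.8 options.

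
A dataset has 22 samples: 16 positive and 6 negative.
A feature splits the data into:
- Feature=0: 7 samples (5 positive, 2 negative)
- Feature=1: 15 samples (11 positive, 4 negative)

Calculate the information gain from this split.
0.0003 bits

Information Gain = H(Y) - H(Y|Feature)

Before split:
P(positive) = 16/22 = 0.7273
H(Y) = 0.8454 bits

After split:
Feature=0: H = 0.8631 bits (weight = 7/22)
Feature=1: H = 0.8366 bits (weight = 15/22)
H(Y|Feature) = (7/22)×0.8631 + (15/22)×0.8366 = 0.8451 bits

Information Gain = 0.8454 - 0.8451 = 0.0003 bits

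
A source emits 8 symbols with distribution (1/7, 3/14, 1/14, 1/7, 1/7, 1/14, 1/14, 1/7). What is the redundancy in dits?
0.0312 dits

Redundancy measures how far a source is from maximum entropy:
R = H_max - H(X)

Maximum entropy for 8 symbols: H_max = log_10(8) = 0.9031 dits
Actual entropy: H(X) = 0.8719 dits
Redundancy: R = 0.9031 - 0.8719 = 0.0312 dits

This redundancy represents potential for compression: the source could be compressed by 0.0312 dits per symbol.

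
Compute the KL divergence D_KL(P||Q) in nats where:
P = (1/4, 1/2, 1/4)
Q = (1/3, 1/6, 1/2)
0.3041 nats

KL divergence: D_KL(P||Q) = Σ p(x) log(p(x)/q(x))

Computing term by term:
  x=0: 1/4 × log_e[(1/4)/(1/3)] = 1/4 × -0.2877 = -0.0719
  x=1: 1/2 × log_e[(1/2)/(1/6)] = 1/2 × 1.0986 = 0.5493
  x=2: 1/4 × log_e[(1/4)/(1/2)] = 1/4 × -0.6931 = -0.1733

D_KL(P||Q) = 0.3041 nats

Note: KL divergence is always non-negative and equals 0 iff P = Q.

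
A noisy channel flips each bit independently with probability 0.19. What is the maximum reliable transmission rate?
0.2985 bits

For a binary symmetric channel (BSC) with error probability p:
Capacity C = 1 - H(p) bits per symbol

where H(p) = -p log₂(p) - (1-p) log₂(1-p) is the binary entropy function.

H(0.19) = 0.7015 bits
C = 1 - 0.7015 = 0.2985 bits per symbol

This means we can reliably transmit up to 0.2985 bits of information per channel use.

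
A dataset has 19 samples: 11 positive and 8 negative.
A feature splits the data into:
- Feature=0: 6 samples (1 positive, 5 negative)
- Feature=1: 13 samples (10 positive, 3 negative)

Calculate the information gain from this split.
0.2434 bits

Information Gain = H(Y) - H(Y|Feature)

Before split:
P(positive) = 11/19 = 0.5789
H(Y) = 0.9819 bits

After split:
Feature=0: H = 0.6500 bits (weight = 6/19)
Feature=1: H = 0.7793 bits (weight = 13/19)
H(Y|Feature) = (6/19)×0.6500 + (13/19)×0.7793 = 0.7385 bits

Information Gain = 0.9819 - 0.7385 = 0.2434 bits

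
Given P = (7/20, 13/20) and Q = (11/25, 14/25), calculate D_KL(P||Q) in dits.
0.0073 dits

KL divergence: D_KL(P||Q) = Σ p(x) log(p(x)/q(x))

Computing term by term:
  x=0: 7/20 × log_10[(7/20)/(11/25)] = 7/20 × -0.0994 = -0.0348
  x=1: 13/20 × log_10[(13/20)/(14/25)] = 13/20 × 0.0647 = 0.0421

D_KL(P||Q) = 0.0073 dits

Note: KL divergence is always non-negative and equals 0 iff P = Q.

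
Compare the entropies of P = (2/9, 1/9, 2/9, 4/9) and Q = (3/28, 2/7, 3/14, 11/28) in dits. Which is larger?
Q

Computing entropies in dits:
H(P) = 0.5529
H(Q) = 0.5621

Distribution Q has higher entropy.

Intuition: The distribution closer to uniform (more spread out) has higher entropy.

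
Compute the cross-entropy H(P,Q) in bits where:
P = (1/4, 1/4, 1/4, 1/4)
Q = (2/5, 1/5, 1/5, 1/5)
2.0719 bits

Cross-entropy: H(P,Q) = -Σ p(x) log q(x)

Alternatively: H(P,Q) = H(P) + D_KL(P||Q)
H(P) = 2.0000 bits
D_KL(P||Q) = 0.0719 bits

H(P,Q) = 2.0000 + 0.0719 = 2.0719 bits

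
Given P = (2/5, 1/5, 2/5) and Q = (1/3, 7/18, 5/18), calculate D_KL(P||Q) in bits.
0.1238 bits

KL divergence: D_KL(P||Q) = Σ p(x) log(p(x)/q(x))

Computing term by term:
  x=0: 2/5 × log_2[(2/5)/(1/3)] = 2/5 × 0.2630 = 0.1052
  x=1: 1/5 × log_2[(1/5)/(7/18)] = 1/5 × -0.9594 = -0.1919
  x=2: 2/5 × log_2[(2/5)/(5/18)] = 2/5 × 0.5261 = 0.2104

D_KL(P||Q) = 0.1238 bits

Note: KL divergence is always non-negative and equals 0 iff P = Q.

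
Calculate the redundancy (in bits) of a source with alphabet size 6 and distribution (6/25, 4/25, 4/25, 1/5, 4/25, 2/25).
0.0659 bits

Redundancy measures how far a source is from maximum entropy:
R = H_max - H(X)

Maximum entropy for 6 symbols: H_max = log_2(6) = 2.5850 bits
Actual entropy: H(X) = 2.5191 bits
Redundancy: R = 2.5850 - 2.5191 = 0.0659 bits

This redundancy represents potential for compression: the source could be compressed by 0.0659 bits per symbol.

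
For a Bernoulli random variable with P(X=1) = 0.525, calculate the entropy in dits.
0.3005 dits

The binary entropy function is:
H(p) = -p log(p) - (1-p) log(1-p)

H(0.525) = -0.525 × log_10(0.525) - 0.475 × log_10(0.475)
H(0.525) = 0.3005 dits

Note: Binary entropy is maximized at p=0.5 (H=1 bit) and minimized at p=0 or p=1 (H=0).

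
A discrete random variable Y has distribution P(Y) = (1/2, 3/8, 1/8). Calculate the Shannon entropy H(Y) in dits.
0.4231 dits

Shannon entropy is H(X) = -Σ p(x) log p(x).

For P = (1/2, 3/8, 1/8):
H = -1/2 × log_10(1/2) -3/8 × log_10(3/8) -1/8 × log_10(1/8)
H = 0.4231 dits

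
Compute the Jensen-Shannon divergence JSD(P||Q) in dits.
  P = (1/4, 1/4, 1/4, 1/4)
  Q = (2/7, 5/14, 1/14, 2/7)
0.0140 dits

Jensen-Shannon divergence is:
JSD(P||Q) = 0.5 × D_KL(P||M) + 0.5 × D_KL(Q||M)
where M = 0.5 × (P + Q) is the mixture distribution.

M = 0.5 × (1/4, 1/4, 1/4, 1/4) + 0.5 × (2/7, 5/14, 1/14, 2/7) = (0.267857, 0.303571, 0.160714, 0.267857)

D_KL(P||M) = 0.0119 dits
D_KL(Q||M) = 0.0161 dits

JSD(P||Q) = 0.5 × 0.0119 + 0.5 × 0.0161 = 0.0140 dits

Unlike KL divergence, JSD is symmetric and bounded: 0 ≤ JSD ≤ log(2).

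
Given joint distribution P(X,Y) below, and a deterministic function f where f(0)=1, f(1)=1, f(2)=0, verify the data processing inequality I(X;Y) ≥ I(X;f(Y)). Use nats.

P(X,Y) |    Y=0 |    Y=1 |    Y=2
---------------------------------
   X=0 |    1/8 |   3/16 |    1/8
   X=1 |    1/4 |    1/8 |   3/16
I(X;Y) = 0.0260, I(X;f(Y)) = 0.0013, inequality holds: 0.0260 ≥ 0.0013

Data Processing Inequality: For any Markov chain X → Y → Z, we have I(X;Y) ≥ I(X;Z).

Here Z = f(Y) is a deterministic function of Y, forming X → Y → Z.

Original I(X;Y) = 0.0260 nats

After applying f:
P(X,Z) where Z=f(Y):
- P(X,Z=0) = P(X,Y=2)
- P(X,Z=1) = P(X,Y=0) + P(X,Y=1)

I(X;Z) = I(X;f(Y)) = 0.0013 nats

Verification: 0.0260 ≥ 0.0013 ✓

Information cannot be created by processing; the function f can only lose information about X.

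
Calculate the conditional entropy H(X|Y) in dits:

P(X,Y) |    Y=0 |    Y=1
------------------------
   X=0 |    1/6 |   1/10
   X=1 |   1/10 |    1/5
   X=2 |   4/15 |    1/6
0.4522 dits

Using the chain rule: H(X|Y) = H(X,Y) - H(Y)

First, compute H(X,Y) = 0.7523 dits

Marginal P(Y) = (8/15, 7/15)
H(Y) = 0.3001 dits

H(X|Y) = H(X,Y) - H(Y) = 0.7523 - 0.3001 = 0.4522 dits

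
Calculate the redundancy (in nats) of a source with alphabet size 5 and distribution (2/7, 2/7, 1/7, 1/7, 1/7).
0.0596 nats

Redundancy measures how far a source is from maximum entropy:
R = H_max - H(X)

Maximum entropy for 5 symbols: H_max = log_e(5) = 1.6094 nats
Actual entropy: H(X) = 1.5498 nats
Redundancy: R = 1.6094 - 1.5498 = 0.0596 nats

This redundancy represents potential for compression: the source could be compressed by 0.0596 nats per symbol.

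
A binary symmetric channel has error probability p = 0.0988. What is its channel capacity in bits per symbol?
0.5348 bits

For a binary symmetric channel (BSC) with error probability p:
Capacity C = 1 - H(p) bits per symbol

where H(p) = -p log₂(p) - (1-p) log₂(1-p) is the binary entropy function.

H(0.0988) = 0.4652 bits
C = 1 - 0.4652 = 0.5348 bits per symbol

This means we can reliably transmit up to 0.5348 bits of information per channel use.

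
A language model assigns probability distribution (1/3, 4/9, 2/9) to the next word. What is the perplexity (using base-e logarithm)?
2.8888

Perplexity is e^H (or exp(H) for natural log).

First, H = -Σ p log p = 1.0609 nats
Perplexity = e^1.0609 = 2.8888

Interpretation: The model's uncertainty is equivalent to choosing uniformly among 2.9 options.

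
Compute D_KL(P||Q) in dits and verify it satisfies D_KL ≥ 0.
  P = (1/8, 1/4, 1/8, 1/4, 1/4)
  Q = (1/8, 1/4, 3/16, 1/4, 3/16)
0.0092 dits

KL divergence satisfies the Gibbs inequality: D_KL(P||Q) ≥ 0 for all distributions P, Q.

D_KL(P||Q) = Σ p(x) log(p(x)/q(x))
Term by term:
  x=0: 1/8 × log_10[(1/8)/(1/8)] = 0.0000
  x=1: 1/4 × log_10[(1/4)/(1/4)] = 0.0000
  x=2: 1/8 × log_10[(1/8)/(3/16)] = -0.0220
  x=3: 1/4 × log_10[(1/4)/(1/4)] = 0.0000
  x=4: 1/4 × log_10[(1/4)/(3/16)] = 0.0312
D_KL(P||Q) = 0.0092 dits

D_KL(P||Q) = 0.0092 ≥ 0 ✓

This non-negativity is a fundamental property: relative entropy cannot be negative because it measures how different Q is from P.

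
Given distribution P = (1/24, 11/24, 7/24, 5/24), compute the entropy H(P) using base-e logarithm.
1.1762 nats

Shannon entropy is H(X) = -Σ p(x) log p(x).

For P = (1/24, 11/24, 7/24, 5/24):
H = -1/24 × log_e(1/24) -11/24 × log_e(11/24) -7/24 × log_e(7/24) -5/24 × log_e(5/24)
H = 1.1762 nats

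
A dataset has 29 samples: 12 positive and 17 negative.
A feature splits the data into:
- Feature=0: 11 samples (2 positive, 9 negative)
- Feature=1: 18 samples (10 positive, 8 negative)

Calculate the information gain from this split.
0.1038 bits

Information Gain = H(Y) - H(Y|Feature)

Before split:
P(positive) = 12/29 = 0.4138
H(Y) = 0.9784 bits

After split:
Feature=0: H = 0.6840 bits (weight = 11/29)
Feature=1: H = 0.9911 bits (weight = 18/29)
H(Y|Feature) = (11/29)×0.6840 + (18/29)×0.9911 = 0.8746 bits

Information Gain = 0.9784 - 0.8746 = 0.1038 bits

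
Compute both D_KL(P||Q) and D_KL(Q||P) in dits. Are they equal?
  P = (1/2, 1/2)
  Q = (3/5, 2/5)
D_KL(P||Q) = 0.0089, D_KL(Q||P) = 0.0087

KL divergence is not symmetric: D_KL(P||Q) ≠ D_KL(Q||P) in general.

D_KL(P||Q) = 0.0089 dits
D_KL(Q||P) = 0.0087 dits

No, they are not equal!

This asymmetry is why KL divergence is not a true distance metric.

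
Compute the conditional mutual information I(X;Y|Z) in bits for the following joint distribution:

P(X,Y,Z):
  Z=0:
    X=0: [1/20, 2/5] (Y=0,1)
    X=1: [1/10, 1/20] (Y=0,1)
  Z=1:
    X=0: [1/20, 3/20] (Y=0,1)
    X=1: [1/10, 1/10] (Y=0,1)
0.1421 bits

Conditional mutual information: I(X;Y|Z) = H(X|Z) + H(Y|Z) - H(X,Y|Z)

H(Z) = 0.9710
H(X,Z) = 1.8577 → H(X|Z) = 0.8868
H(Y,Z) = 1.8395 → H(Y|Z) = 0.8685
H(X,Y,Z) = 2.5842 → H(X,Y|Z) = 1.6132

I(X;Y|Z) = 0.8868 + 0.8685 - 1.6132 = 0.1421 bits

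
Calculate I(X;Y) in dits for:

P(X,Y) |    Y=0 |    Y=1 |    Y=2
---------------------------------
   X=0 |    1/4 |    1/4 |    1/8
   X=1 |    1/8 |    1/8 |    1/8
0.0047 dits

Mutual information: I(X;Y) = H(X) + H(Y) - H(X,Y)

Marginals:
P(X) = (5/8, 3/8), H(X) = 0.2873 dits
P(Y) = (3/8, 3/8, 1/4), H(Y) = 0.4700 dits

Joint entropy: H(X,Y) = 0.7526 dits

I(X;Y) = 0.2873 + 0.4700 - 0.7526 = 0.0047 dits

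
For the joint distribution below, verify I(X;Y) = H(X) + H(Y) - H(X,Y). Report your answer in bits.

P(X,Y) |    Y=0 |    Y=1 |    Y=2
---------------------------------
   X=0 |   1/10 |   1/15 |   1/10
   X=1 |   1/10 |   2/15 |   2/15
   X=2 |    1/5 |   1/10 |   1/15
I(X;Y) = 0.0517 bits

Mutual information has multiple equivalent forms:
- I(X;Y) = H(X) - H(X|Y)
- I(X;Y) = H(Y) - H(Y|X)
- I(X;Y) = H(X) + H(Y) - H(X,Y)

Computing all quantities:
H(X) = 1.5700, H(Y) = 1.5710, H(X,Y) = 3.0892
H(X|Y) = 1.5183, H(Y|X) = 1.5193

Verification:
H(X) - H(X|Y) = 1.5700 - 1.5183 = 0.0517
H(Y) - H(Y|X) = 1.5710 - 1.5193 = 0.0517
H(X) + H(Y) - H(X,Y) = 1.5700 + 1.5710 - 3.0892 = 0.0517

All forms give I(X;Y) = 0.0517 bits. ✓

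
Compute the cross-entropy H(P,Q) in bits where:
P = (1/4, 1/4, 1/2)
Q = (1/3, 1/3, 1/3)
1.5850 bits

Cross-entropy: H(P,Q) = -Σ p(x) log q(x)

Alternatively: H(P,Q) = H(P) + D_KL(P||Q)
H(P) = 1.5000 bits
D_KL(P||Q) = 0.0850 bits

H(P,Q) = 1.5000 + 0.0850 = 1.5850 bits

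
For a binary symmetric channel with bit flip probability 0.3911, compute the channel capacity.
0.0345 bits

For a binary symmetric channel (BSC) with error probability p:
Capacity C = 1 - H(p) bits per symbol

where H(p) = -p log₂(p) - (1-p) log₂(1-p) is the binary entropy function.

H(0.3911) = 0.9655 bits
C = 1 - 0.9655 = 0.0345 bits per symbol

This means we can reliably transmit up to 0.0345 bits of information per channel use.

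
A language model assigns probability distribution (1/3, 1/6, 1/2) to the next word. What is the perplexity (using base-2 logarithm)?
2.7495

Perplexity is 2^H (or exp(H) for natural log).

First, H = -Σ p log p = 1.4591 bits
Perplexity = 2^1.4591 = 2.7495

Interpretation: The model's uncertainty is equivalent to choosing uniformly among 2.7 options.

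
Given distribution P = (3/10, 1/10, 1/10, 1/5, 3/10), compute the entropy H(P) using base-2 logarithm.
2.1710 bits

Shannon entropy is H(X) = -Σ p(x) log p(x).

For P = (3/10, 1/10, 1/10, 1/5, 3/10):
H = -3/10 × log_2(3/10) -1/10 × log_2(1/10) -1/10 × log_2(1/10) -1/5 × log_2(1/5) -3/10 × log_2(3/10)
H = 2.1710 bits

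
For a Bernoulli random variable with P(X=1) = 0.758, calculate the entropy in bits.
0.7984 bits

The binary entropy function is:
H(p) = -p log(p) - (1-p) log(1-p)

H(0.758) = -0.758 × log_2(0.758) - 0.242 × log_2(0.242)
H(0.758) = 0.7984 bits

Note: Binary entropy is maximized at p=0.5 (H=1 bit) and minimized at p=0 or p=1 (H=0).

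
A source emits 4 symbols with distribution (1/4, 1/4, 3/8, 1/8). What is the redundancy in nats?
0.0654 nats

Redundancy measures how far a source is from maximum entropy:
R = H_max - H(X)

Maximum entropy for 4 symbols: H_max = log_e(4) = 1.3863 nats
Actual entropy: H(X) = 1.3209 nats
Redundancy: R = 1.3863 - 1.3209 = 0.0654 nats

This redundancy represents potential for compression: the source could be compressed by 0.0654 nats per symbol.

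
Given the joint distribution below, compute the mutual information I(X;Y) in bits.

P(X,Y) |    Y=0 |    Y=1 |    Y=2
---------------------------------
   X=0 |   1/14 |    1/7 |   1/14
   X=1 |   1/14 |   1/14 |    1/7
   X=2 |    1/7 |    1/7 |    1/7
0.0410 bits

Mutual information: I(X;Y) = H(X) + H(Y) - H(X,Y)

Marginals:
P(X) = (2/7, 2/7, 3/7), H(X) = 1.5567 bits
P(Y) = (2/7, 5/14, 5/14), H(Y) = 1.5774 bits

Joint entropy: H(X,Y) = 3.0931 bits

I(X;Y) = 1.5567 + 1.5774 - 3.0931 = 0.0410 bits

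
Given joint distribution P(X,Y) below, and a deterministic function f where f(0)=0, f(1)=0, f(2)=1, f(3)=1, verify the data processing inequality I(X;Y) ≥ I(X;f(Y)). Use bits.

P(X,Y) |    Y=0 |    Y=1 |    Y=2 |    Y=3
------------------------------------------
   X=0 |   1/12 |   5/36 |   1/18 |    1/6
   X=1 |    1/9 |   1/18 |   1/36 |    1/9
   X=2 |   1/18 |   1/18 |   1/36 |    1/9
I(X;Y) = 0.0291, I(X;f(Y)) = 0.0041, inequality holds: 0.0291 ≥ 0.0041

Data Processing Inequality: For any Markov chain X → Y → Z, we have I(X;Y) ≥ I(X;Z).

Here Z = f(Y) is a deterministic function of Y, forming X → Y → Z.

Original I(X;Y) = 0.0291 bits

After applying f:
P(X,Z) where Z=f(Y):
- P(X,Z=0) = P(X,Y=0) + P(X,Y=1)
- P(X,Z=1) = P(X,Y=2) + P(X,Y=3)

I(X;Z) = I(X;f(Y)) = 0.0041 bits

Verification: 0.0291 ≥ 0.0041 ✓

Information cannot be created by processing; the function f can only lose information about X.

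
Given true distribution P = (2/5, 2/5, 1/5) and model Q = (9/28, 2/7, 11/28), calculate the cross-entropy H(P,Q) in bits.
1.6475 bits

Cross-entropy: H(P,Q) = -Σ p(x) log q(x)

Alternatively: H(P,Q) = H(P) + D_KL(P||Q)
H(P) = 1.5219 bits
D_KL(P||Q) = 0.1256 bits

H(P,Q) = 1.5219 + 0.1256 = 1.6475 bits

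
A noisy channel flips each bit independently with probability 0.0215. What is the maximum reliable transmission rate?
0.8502 bits

For a binary symmetric channel (BSC) with error probability p:
Capacity C = 1 - H(p) bits per symbol

where H(p) = -p log₂(p) - (1-p) log₂(1-p) is the binary entropy function.

H(0.0215) = 0.1498 bits
C = 1 - 0.1498 = 0.8502 bits per symbol

This means we can reliably transmit up to 0.8502 bits of information per channel use.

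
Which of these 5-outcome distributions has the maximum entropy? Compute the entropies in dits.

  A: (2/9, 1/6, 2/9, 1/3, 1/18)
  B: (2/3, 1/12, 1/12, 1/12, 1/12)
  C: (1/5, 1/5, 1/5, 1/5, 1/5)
C

For a discrete distribution over n outcomes, entropy is maximized by the uniform distribution.

Computing entropies:
H(A) = 0.6488 dits
H(B) = 0.4771 dits
H(C) = 0.6990 dits

The uniform distribution (where all probabilities equal 1/5) achieves the maximum entropy of log_10(5) = 0.6990 dits.

Distribution C has the highest entropy.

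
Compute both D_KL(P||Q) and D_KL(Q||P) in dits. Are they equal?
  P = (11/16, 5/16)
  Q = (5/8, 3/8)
D_KL(P||Q) = 0.0037, D_KL(Q||P) = 0.0038

KL divergence is not symmetric: D_KL(P||Q) ≠ D_KL(Q||P) in general.

D_KL(P||Q) = 0.0037 dits
D_KL(Q||P) = 0.0038 dits

No, they are not equal!

This asymmetry is why KL divergence is not a true distance metric.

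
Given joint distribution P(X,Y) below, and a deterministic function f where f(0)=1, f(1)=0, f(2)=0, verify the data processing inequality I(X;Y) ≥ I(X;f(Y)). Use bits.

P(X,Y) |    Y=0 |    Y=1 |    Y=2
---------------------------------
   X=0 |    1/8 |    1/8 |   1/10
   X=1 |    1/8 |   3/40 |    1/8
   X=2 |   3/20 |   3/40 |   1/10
I(X;Y) = 0.0165, I(X;f(Y)) = 0.0058, inequality holds: 0.0165 ≥ 0.0058

Data Processing Inequality: For any Markov chain X → Y → Z, we have I(X;Y) ≥ I(X;Z).

Here Z = f(Y) is a deterministic function of Y, forming X → Y → Z.

Original I(X;Y) = 0.0165 bits

After applying f:
P(X,Z) where Z=f(Y):
- P(X,Z=0) = P(X,Y=1) + P(X,Y=2)
- P(X,Z=1) = P(X,Y=0)

I(X;Z) = I(X;f(Y)) = 0.0058 bits

Verification: 0.0165 ≥ 0.0058 ✓

Information cannot be created by processing; the function f can only lose information about X.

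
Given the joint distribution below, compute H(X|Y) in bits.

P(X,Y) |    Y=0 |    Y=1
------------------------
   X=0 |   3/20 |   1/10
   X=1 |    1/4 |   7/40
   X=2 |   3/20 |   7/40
1.5406 bits

Using the chain rule: H(X|Y) = H(X,Y) - H(Y)

First, compute H(X,Y) = 2.5334 bits

Marginal P(Y) = (11/20, 9/20)
H(Y) = 0.9928 bits

H(X|Y) = H(X,Y) - H(Y) = 2.5334 - 0.9928 = 1.5406 bits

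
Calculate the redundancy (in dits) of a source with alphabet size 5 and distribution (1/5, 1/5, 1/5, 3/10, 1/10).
0.0227 dits

Redundancy measures how far a source is from maximum entropy:
R = H_max - H(X)

Maximum entropy for 5 symbols: H_max = log_10(5) = 0.6990 dits
Actual entropy: H(X) = 0.6762 dits
Redundancy: R = 0.6990 - 0.6762 = 0.0227 dits

This redundancy represents potential for compression: the source could be compressed by 0.0227 dits per symbol.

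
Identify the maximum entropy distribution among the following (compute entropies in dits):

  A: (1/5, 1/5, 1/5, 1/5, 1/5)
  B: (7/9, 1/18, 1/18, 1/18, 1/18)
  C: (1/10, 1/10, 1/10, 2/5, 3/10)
A

For a discrete distribution over n outcomes, entropy is maximized by the uniform distribution.

Computing entropies:
H(A) = 0.6990 dits
H(B) = 0.3638 dits
H(C) = 0.6160 dits

The uniform distribution (where all probabilities equal 1/5) achieves the maximum entropy of log_10(5) = 0.6990 dits.

Distribution A has the highest entropy.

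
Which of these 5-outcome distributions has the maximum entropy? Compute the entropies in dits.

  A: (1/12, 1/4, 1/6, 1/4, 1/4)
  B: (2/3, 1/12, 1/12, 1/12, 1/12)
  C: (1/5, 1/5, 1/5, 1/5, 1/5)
C

For a discrete distribution over n outcomes, entropy is maximized by the uniform distribution.

Computing entropies:
H(A) = 0.6712 dits
H(B) = 0.4771 dits
H(C) = 0.6990 dits

The uniform distribution (where all probabilities equal 1/5) achieves the maximum entropy of log_10(5) = 0.6990 dits.

Distribution C has the highest entropy.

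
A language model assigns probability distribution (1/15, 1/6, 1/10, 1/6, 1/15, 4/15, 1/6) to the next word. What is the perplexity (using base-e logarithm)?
6.2945

Perplexity is e^H (or exp(H) for natural log).

First, H = -Σ p log p = 1.8397 nats
Perplexity = e^1.8397 = 6.2945

Interpretation: The model's uncertainty is equivalent to choosing uniformly among 6.3 options.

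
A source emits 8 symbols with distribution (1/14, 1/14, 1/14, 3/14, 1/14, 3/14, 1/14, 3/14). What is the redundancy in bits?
0.2115 bits

Redundancy measures how far a source is from maximum entropy:
R = H_max - H(X)

Maximum entropy for 8 symbols: H_max = log_2(8) = 3.0000 bits
Actual entropy: H(X) = 2.7885 bits
Redundancy: R = 3.0000 - 2.7885 = 0.2115 bits

This redundancy represents potential for compression: the source could be compressed by 0.2115 bits per symbol.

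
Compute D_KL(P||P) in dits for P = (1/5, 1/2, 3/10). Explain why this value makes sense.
0.0000 dits

KL divergence satisfies the Gibbs inequality: D_KL(P||Q) ≥ 0 for all distributions P, Q.

D_KL(P||Q) = Σ p(x) log(p(x)/q(x))
Each term is p(x) × log_10(p(x)/p(x)) = p(x) × log_10(1) = 0, so the sum is 0.
D_KL(P||Q) = 0.0000 dits

When P = Q, the KL divergence is exactly 0, as there is no 'divergence' between identical distributions.

This non-negativity is a fundamental property: relative entropy cannot be negative because it measures how different Q is from P.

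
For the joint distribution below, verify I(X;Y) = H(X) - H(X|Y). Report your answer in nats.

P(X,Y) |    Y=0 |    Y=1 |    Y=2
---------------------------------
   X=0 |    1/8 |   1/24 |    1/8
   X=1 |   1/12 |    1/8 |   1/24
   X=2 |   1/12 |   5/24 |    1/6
I(X;Y) = 0.0727 nats

Mutual information has multiple equivalent forms:
- I(X;Y) = H(X) - H(X|Y)
- I(X;Y) = H(Y) - H(Y|X)
- I(X;Y) = H(X) + H(Y) - H(X,Y)

Computing all quantities:
H(X) = 1.0635, H(Y) = 1.0934, H(X,Y) = 2.0842
H(X|Y) = 0.9908, H(Y|X) = 1.0207

Verification:
H(X) - H(X|Y) = 1.0635 - 0.9908 = 0.0727
H(Y) - H(Y|X) = 1.0934 - 1.0207 = 0.0727
H(X) + H(Y) - H(X,Y) = 1.0635 + 1.0934 - 2.0842 = 0.0727

All forms give I(X;Y) = 0.0727 nats. ✓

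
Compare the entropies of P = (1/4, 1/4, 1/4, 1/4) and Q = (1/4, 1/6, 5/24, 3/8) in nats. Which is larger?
P

Computing entropies in nats:
H(P) = 1.3863
H(Q) = 1.3398

Distribution P has higher entropy.

Intuition: The distribution closer to uniform (more spread out) has higher entropy.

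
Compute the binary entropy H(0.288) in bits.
0.8661 bits

The binary entropy function is:
H(p) = -p log(p) - (1-p) log(1-p)

H(0.288) = -0.288 × log_2(0.288) - 0.712 × log_2(0.712)
H(0.288) = 0.8661 bits

Note: Binary entropy is maximized at p=0.5 (H=1 bit) and minimized at p=0 or p=1 (H=0).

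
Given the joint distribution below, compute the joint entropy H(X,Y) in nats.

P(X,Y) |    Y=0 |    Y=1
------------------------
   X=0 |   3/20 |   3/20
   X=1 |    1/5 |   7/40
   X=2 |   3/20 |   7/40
1.7856 nats

Joint entropy is H(X,Y) = -Σ_{x,y} p(x,y) log p(x,y).

Summing over all non-zero entries:
H(X,Y) = -[3/20·log_e(3/20) + 3/20·log_e(3/20) + 1/5·log_e(1/5) + 7/40·log_e(7/40) + 3/20·log_e(3/20) + 7/40·log_e(7/40)]
H(X,Y) = 1.7856 nats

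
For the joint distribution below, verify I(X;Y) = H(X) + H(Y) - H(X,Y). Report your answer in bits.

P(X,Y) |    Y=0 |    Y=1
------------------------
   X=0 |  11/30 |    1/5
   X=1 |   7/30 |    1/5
I(X;Y) = 0.0087 bits

Mutual information has multiple equivalent forms:
- I(X;Y) = H(X) - H(X|Y)
- I(X;Y) = H(Y) - H(Y|X)
- I(X;Y) = H(X) + H(Y) - H(X,Y)

Computing all quantities:
H(X) = 0.9871, H(Y) = 0.9710, H(X,Y) = 1.9494
H(X|Y) = 0.9784, H(Y|X) = 0.9623

Verification:
H(X) - H(X|Y) = 0.9871 - 0.9784 = 0.0087
H(Y) - H(Y|X) = 0.9710 - 0.9623 = 0.0087
H(X) + H(Y) - H(X,Y) = 0.9871 + 0.9710 - 1.9494 = 0.0087

All forms give I(X;Y) = 0.0087 bits. ✓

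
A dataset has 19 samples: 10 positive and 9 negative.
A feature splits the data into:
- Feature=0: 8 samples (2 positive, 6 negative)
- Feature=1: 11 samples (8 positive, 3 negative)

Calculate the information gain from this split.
0.1670 bits

Information Gain = H(Y) - H(Y|Feature)

Before split:
P(positive) = 10/19 = 0.5263
H(Y) = 0.9980 bits

After split:
Feature=0: H = 0.8113 bits (weight = 8/19)
Feature=1: H = 0.8454 bits (weight = 11/19)
H(Y|Feature) = (8/19)×0.8113 + (11/19)×0.8454 = 0.8310 bits

Information Gain = 0.9980 - 0.8310 = 0.1670 bits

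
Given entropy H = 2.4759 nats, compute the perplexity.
11.8924

Perplexity is e^H (or exp(H) for natural log).

H = 2.4759 nats
Perplexity = e^2.4759 = 11.8924

Interpretation: The model's uncertainty is equivalent to choosing uniformly among 11.9 options.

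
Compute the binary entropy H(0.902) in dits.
0.1393 dits

The binary entropy function is:
H(p) = -p log(p) - (1-p) log(1-p)

H(0.902) = -0.902 × log_10(0.902) - 0.098 × log_10(0.098)
H(0.902) = 0.1393 dits

Note: Binary entropy is maximized at p=0.5 (H=1 bit) and minimized at p=0 or p=1 (H=0).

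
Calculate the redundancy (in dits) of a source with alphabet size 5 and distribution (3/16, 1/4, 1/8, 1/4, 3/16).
0.0124 dits

Redundancy measures how far a source is from maximum entropy:
R = H_max - H(X)

Maximum entropy for 5 symbols: H_max = log_10(5) = 0.6990 dits
Actual entropy: H(X) = 0.6865 dits
Redundancy: R = 0.6990 - 0.6865 = 0.0124 dits

This redundancy represents potential for compression: the source could be compressed by 0.0124 dits per symbol.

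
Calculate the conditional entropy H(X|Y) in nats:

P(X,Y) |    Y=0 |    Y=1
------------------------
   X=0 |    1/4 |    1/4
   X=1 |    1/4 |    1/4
0.6931 nats

Using the chain rule: H(X|Y) = H(X,Y) - H(Y)

First, compute H(X,Y) = 1.3863 nats

Marginal P(Y) = (1/2, 1/2)
H(Y) = 0.6931 nats

H(X|Y) = H(X,Y) - H(Y) = 1.3863 - 0.6931 = 0.6931 nats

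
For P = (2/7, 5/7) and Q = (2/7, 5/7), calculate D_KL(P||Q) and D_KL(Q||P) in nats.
D_KL(P||Q) = 0.0000, D_KL(Q||P) = 0.0000

KL divergence is not symmetric: D_KL(P||Q) ≠ D_KL(Q||P) in general.

D_KL(P||Q) = 0.0000 nats
D_KL(Q||P) = 0.0000 nats

In this case they happen to be equal (to 4 decimal places).

This asymmetry is why KL divergence is not a true distance metric.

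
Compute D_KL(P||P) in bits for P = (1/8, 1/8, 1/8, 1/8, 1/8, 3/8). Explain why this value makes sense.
0.0000 bits

KL divergence satisfies the Gibbs inequality: D_KL(P||Q) ≥ 0 for all distributions P, Q.

D_KL(P||Q) = Σ p(x) log(p(x)/q(x))
Each term is p(x) × log_2(p(x)/p(x)) = p(x) × log_2(1) = 0, so the sum is 0.
D_KL(P||Q) = 0.0000 bits

When P = Q, the KL divergence is exactly 0, as there is no 'divergence' between identical distributions.

This non-negativity is a fundamental property: relative entropy cannot be negative because it measures how different Q is from P.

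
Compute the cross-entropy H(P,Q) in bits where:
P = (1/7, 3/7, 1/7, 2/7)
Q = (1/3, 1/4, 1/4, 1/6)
2.1078 bits

Cross-entropy: H(P,Q) = -Σ p(x) log q(x)

Alternatively: H(P,Q) = H(P) + D_KL(P||Q)
H(P) = 1.8424 bits
D_KL(P||Q) = 0.2655 bits

H(P,Q) = 1.8424 + 0.2655 = 2.1078 bits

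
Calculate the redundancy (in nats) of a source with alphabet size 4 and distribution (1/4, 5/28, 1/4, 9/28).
0.0207 nats

Redundancy measures how far a source is from maximum entropy:
R = H_max - H(X)

Maximum entropy for 4 symbols: H_max = log_e(4) = 1.3863 nats
Actual entropy: H(X) = 1.3656 nats
Redundancy: R = 1.3863 - 1.3656 = 0.0207 nats

This redundancy represents potential for compression: the source could be compressed by 0.0207 nats per symbol.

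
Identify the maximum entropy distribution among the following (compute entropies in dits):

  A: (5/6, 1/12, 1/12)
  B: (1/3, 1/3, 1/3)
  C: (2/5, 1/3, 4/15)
B

For a discrete distribution over n outcomes, entropy is maximized by the uniform distribution.

Computing entropies:
H(A) = 0.2458 dits
H(B) = 0.4771 dits
H(C) = 0.4713 dits

The uniform distribution (where all probabilities equal 1/3) achieves the maximum entropy of log_10(3) = 0.4771 dits.

Distribution B has the highest entropy.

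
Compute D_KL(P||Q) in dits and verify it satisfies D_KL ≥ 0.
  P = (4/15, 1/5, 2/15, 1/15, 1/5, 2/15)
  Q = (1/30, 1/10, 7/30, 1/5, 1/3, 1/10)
0.2091 dits

KL divergence satisfies the Gibbs inequality: D_KL(P||Q) ≥ 0 for all distributions P, Q.

D_KL(P||Q) = Σ p(x) log(p(x)/q(x))
Term by term:
  x=0: 4/15 × log_10[(4/15)/(1/30)] = 0.2408
  x=1: 1/5 × log_10[(1/5)/(1/10)] = 0.0602
  x=2: 2/15 × log_10[(2/15)/(7/30)] = -0.0324
  x=3: 1/15 × log_10[(1/15)/(1/5)] = -0.0318
  x=4: 1/5 × log_10[(1/5)/(1/3)] = -0.0444
  x=5: 2/15 × log_10[(2/15)/(1/10)] = 0.0167
D_KL(P||Q) = 0.2091 dits

D_KL(P||Q) = 0.2091 ≥ 0 ✓

This non-negativity is a fundamental property: relative entropy cannot be negative because it measures how different Q is from P.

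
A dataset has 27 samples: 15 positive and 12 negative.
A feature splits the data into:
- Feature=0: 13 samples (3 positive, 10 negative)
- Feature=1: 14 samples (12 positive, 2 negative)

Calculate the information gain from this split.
0.3090 bits

Information Gain = H(Y) - H(Y|Feature)

Before split:
P(positive) = 15/27 = 0.5556
H(Y) = 0.9911 bits

After split:
Feature=0: H = 0.7793 bits (weight = 13/27)
Feature=1: H = 0.5917 bits (weight = 14/27)
H(Y|Feature) = (13/27)×0.7793 + (14/27)×0.5917 = 0.6820 bits

Information Gain = 0.9911 - 0.6820 = 0.3090 bits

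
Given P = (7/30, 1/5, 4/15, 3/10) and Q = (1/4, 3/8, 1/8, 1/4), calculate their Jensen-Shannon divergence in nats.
0.0279 nats

Jensen-Shannon divergence is:
JSD(P||Q) = 0.5 × D_KL(P||M) + 0.5 × D_KL(Q||M)
where M = 0.5 × (P + Q) is the mixture distribution.

M = 0.5 × (7/30, 1/5, 4/15, 3/10) + 0.5 × (1/4, 3/8, 1/8, 1/4) = (0.241667, 0.2875, 0.195833, 11/40)

D_KL(P||M) = 0.0277 nats
D_KL(Q||M) = 0.0282 nats

JSD(P||Q) = 0.5 × 0.0277 + 0.5 × 0.0282 = 0.0279 nats

Unlike KL divergence, JSD is symmetric and bounded: 0 ≤ JSD ≤ log(2).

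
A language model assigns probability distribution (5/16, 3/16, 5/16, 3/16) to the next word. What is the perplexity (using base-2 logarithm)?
3.8756

Perplexity is 2^H (or exp(H) for natural log).

First, H = -Σ p log p = 1.9544 bits
Perplexity = 2^1.9544 = 3.8756

Interpretation: The model's uncertainty is equivalent to choosing uniformly among 3.9 options.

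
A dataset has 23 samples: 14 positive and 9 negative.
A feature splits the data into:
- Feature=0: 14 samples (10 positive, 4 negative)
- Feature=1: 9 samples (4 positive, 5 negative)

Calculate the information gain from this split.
0.0524 bits

Information Gain = H(Y) - H(Y|Feature)

Before split:
P(positive) = 14/23 = 0.6087
H(Y) = 0.9656 bits

After split:
Feature=0: H = 0.8631 bits (weight = 14/23)
Feature=1: H = 0.9911 bits (weight = 9/23)
H(Y|Feature) = (14/23)×0.8631 + (9/23)×0.9911 = 0.9132 bits

Information Gain = 0.9656 - 0.9132 = 0.0524 bits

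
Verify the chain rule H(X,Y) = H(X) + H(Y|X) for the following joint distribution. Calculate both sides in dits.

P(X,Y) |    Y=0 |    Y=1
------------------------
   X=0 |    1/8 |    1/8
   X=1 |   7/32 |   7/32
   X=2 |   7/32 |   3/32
H(X,Y) = 0.7553, H(X) = 0.4654, H(Y|X) = 0.2899 (all in dits)

Chain rule: H(X,Y) = H(X) + H(Y|X)

Left side — joint entropy directly:
H(X,Y) = -Σ p(x,y) log p(x,y) = 0.7553 dits

Right side — compute H(Y|X) from the conditional distributions:
P(X) = (1/4, 7/16, 5/16), so H(X) = 0.4654 dits
H(Y|X) = Σ_x P(X=x) · H(Y|X=x):
  P(Y|X=0) = (1/2, 1/2), H(Y|X=0) = 0.3010, weight P(X=0) = 1/4
  P(Y|X=1) = (1/2, 1/2), H(Y|X=1) = 0.3010, weight P(X=1) = 7/16
  P(Y|X=2) = (7/10, 3/10), H(Y|X=2) = 0.2653, weight P(X=2) = 5/16
H(Y|X) = 0.2899 dits

H(X) + H(Y|X) = 0.4654 + 0.2899 = 0.7553 dits

Both sides equal 0.7553 dits. ✓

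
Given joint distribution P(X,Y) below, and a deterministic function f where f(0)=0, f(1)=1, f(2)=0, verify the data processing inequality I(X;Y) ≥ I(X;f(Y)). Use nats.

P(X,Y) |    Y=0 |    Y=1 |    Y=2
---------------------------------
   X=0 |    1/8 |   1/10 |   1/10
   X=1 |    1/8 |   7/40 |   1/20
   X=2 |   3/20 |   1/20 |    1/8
I(X;Y) = 0.0553, I(X;f(Y)) = 0.0478, inequality holds: 0.0553 ≥ 0.0478

Data Processing Inequality: For any Markov chain X → Y → Z, we have I(X;Y) ≥ I(X;Z).

Here Z = f(Y) is a deterministic function of Y, forming X → Y → Z.

Original I(X;Y) = 0.0553 nats

After applying f:
P(X,Z) where Z=f(Y):
- P(X,Z=0) = P(X,Y=0) + P(X,Y=2)
- P(X,Z=1) = P(X,Y=1)

I(X;Z) = I(X;f(Y)) = 0.0478 nats

Verification: 0.0553 ≥ 0.0478 ✓

Information cannot be created by processing; the function f can only lose information about X.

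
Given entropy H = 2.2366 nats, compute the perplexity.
9.3614

Perplexity is e^H (or exp(H) for natural log).

H = 2.2366 nats
Perplexity = e^2.2366 = 9.3614

Interpretation: The model's uncertainty is equivalent to choosing uniformly among 9.4 options.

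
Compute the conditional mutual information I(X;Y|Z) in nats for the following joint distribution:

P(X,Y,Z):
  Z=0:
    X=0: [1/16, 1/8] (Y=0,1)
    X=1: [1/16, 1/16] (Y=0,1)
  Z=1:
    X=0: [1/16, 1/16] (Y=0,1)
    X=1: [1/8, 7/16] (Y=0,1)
0.0226 nats

Conditional mutual information: I(X;Y|Z) = H(X|Z) + H(Y|Z) - H(X,Y|Z)

H(Z) = 0.6211
H(X,Z) = 1.1574 → H(X|Z) = 0.5363
H(Y,Z) = 1.2342 → H(Y|Z) = 0.6132
H(X,Y,Z) = 1.7480 → H(X,Y|Z) = 1.1269

I(X;Y|Z) = 0.5363 + 0.6132 - 1.1269 = 0.0226 nats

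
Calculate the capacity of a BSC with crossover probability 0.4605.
0.0045 bits

For a binary symmetric channel (BSC) with error probability p:
Capacity C = 1 - H(p) bits per symbol

where H(p) = -p log₂(p) - (1-p) log₂(1-p) is the binary entropy function.

H(0.4605) = 0.9955 bits
C = 1 - 0.9955 = 0.0045 bits per symbol

This means we can reliably transmit up to 0.0045 bits of information per channel use.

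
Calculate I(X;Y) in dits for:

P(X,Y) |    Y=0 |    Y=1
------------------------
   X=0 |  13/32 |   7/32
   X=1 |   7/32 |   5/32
0.0010 dits

Mutual information: I(X;Y) = H(X) + H(Y) - H(X,Y)

Marginals:
P(X) = (5/8, 3/8), H(X) = 0.2873 dits
P(Y) = (5/8, 3/8), H(Y) = 0.2873 dits

Joint entropy: H(X,Y) = 0.5737 dits

I(X;Y) = 0.2873 + 0.2873 - 0.5737 = 0.0010 dits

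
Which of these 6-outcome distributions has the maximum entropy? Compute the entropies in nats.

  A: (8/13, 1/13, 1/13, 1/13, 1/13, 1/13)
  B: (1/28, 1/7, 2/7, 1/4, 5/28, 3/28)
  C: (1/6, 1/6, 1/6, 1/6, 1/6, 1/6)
C

For a discrete distribution over n outcomes, entropy is maximized by the uniform distribution.

Computing entropies:
H(A) = 1.2853 nats
H(B) = 1.6485 nats
H(C) = 1.7918 nats

The uniform distribution (where all probabilities equal 1/6) achieves the maximum entropy of log_e(6) = 1.7918 nats.

Distribution C has the highest entropy.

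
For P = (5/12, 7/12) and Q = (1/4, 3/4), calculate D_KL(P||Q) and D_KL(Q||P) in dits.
D_KL(P||Q) = 0.0288, D_KL(Q||P) = 0.0264

KL divergence is not symmetric: D_KL(P||Q) ≠ D_KL(Q||P) in general.

D_KL(P||Q) = 0.0288 dits
D_KL(Q||P) = 0.0264 dits

No, they are not equal!

This asymmetry is why KL divergence is not a true distance metric.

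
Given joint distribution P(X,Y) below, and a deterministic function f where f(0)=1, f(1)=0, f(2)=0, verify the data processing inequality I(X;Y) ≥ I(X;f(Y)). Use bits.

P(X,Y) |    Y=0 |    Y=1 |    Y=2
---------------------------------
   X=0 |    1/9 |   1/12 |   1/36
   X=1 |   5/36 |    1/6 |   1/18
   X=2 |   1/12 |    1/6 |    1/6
I(X;Y) = 0.0807, I(X;f(Y)) = 0.0482, inequality holds: 0.0807 ≥ 0.0482

Data Processing Inequality: For any Markov chain X → Y → Z, we have I(X;Y) ≥ I(X;Z).

Here Z = f(Y) is a deterministic function of Y, forming X → Y → Z.

Original I(X;Y) = 0.0807 bits

After applying f:
P(X,Z) where Z=f(Y):
- P(X,Z=0) = P(X,Y=1) + P(X,Y=2)
- P(X,Z=1) = P(X,Y=0)

I(X;Z) = I(X;f(Y)) = 0.0482 bits

Verification: 0.0807 ≥ 0.0482 ✓

Information cannot be created by processing; the function f can only lose information about X.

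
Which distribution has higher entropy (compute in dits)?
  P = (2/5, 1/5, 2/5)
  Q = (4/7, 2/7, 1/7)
P

Computing entropies in dits:
H(P) = 0.4581
H(Q) = 0.4151

Distribution P has higher entropy.

Intuition: The distribution closer to uniform (more spread out) has higher entropy.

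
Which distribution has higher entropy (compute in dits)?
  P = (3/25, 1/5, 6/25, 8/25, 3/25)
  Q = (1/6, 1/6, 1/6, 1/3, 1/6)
Q

Computing entropies in dits:
H(P) = 0.6679
H(Q) = 0.6778

Distribution Q has higher entropy.

Intuition: The distribution closer to uniform (more spread out) has higher entropy.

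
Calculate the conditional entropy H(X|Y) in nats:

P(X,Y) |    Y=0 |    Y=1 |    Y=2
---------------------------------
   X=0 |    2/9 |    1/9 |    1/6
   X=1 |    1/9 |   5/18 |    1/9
0.6318 nats

Using the chain rule: H(X|Y) = H(X,Y) - H(Y)

First, compute H(X,Y) = 1.7211 nats

Marginal P(Y) = (1/3, 7/18, 5/18)
H(Y) = 1.0893 nats

H(X|Y) = H(X,Y) - H(Y) = 1.7211 - 1.0893 = 0.6318 nats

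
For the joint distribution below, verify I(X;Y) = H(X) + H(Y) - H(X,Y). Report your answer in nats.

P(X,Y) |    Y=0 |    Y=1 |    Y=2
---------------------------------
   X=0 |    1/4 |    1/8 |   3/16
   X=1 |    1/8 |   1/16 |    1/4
I(X;Y) = 0.0285 nats

Mutual information has multiple equivalent forms:
- I(X;Y) = H(X) - H(X|Y)
- I(X;Y) = H(Y) - H(Y|X)
- I(X;Y) = H(X) + H(Y) - H(X,Y)

Computing all quantities:
H(X) = 0.6853, H(Y) = 1.0434, H(X,Y) = 1.7002
H(X|Y) = 0.6568, H(Y|X) = 1.0149

Verification:
H(X) - H(X|Y) = 0.6853 - 0.6568 = 0.0285
H(Y) - H(Y|X) = 1.0434 - 1.0149 = 0.0285
H(X) + H(Y) - H(X,Y) = 0.6853 + 1.0434 - 1.7002 = 0.0285

All forms give I(X;Y) = 0.0285 nats. ✓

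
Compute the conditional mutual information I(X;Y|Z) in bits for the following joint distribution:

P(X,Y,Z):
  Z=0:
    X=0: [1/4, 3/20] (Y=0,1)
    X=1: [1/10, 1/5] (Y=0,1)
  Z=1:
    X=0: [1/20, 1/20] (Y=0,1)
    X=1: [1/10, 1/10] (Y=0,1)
0.0427 bits

Conditional mutual information: I(X;Y|Z) = H(X|Z) + H(Y|Z) - H(X,Y|Z)

H(Z) = 0.8813
H(X,Z) = 1.8464 → H(X|Z) = 0.9651
H(Y,Z) = 1.8813 → H(Y|Z) = 1.0000
H(X,Y,Z) = 2.8037 → H(X,Y|Z) = 1.9224

I(X;Y|Z) = 0.9651 + 1.0000 - 1.9224 = 0.0427 bits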